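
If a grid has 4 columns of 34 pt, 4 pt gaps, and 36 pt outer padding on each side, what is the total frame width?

220 pt

Frame = 2·36 + 4·34 + 3·4 = 72 + 136 + 12 = 220 pt.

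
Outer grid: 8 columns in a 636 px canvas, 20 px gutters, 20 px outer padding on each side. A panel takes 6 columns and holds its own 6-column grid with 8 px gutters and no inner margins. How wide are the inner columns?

Subtract both margins: 636 − 2·20 = 596 px.
596 − 7·20 = 456; ÷8 gives c = 57 px.
6-column span = 6·57 + 5·20 = 442 px.
6d + 5·8 = 442 → 6d = 402 → d = 67 px.

67 px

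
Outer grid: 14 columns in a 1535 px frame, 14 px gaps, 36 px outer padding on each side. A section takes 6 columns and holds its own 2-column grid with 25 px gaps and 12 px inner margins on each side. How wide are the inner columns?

Outer content = 1535 − 2·36 = 1463 px.
Subtracting 13 gaps of 14 leaves 1281 for 14 columns, so c = 91.5 px.
6 columns plus 5 gaps: 549 + 70 = 619 px.
Inner content = 619 − 2·12 = 595 px.
2 columns + 1 gap: 2d + 1·25 = 595.
2d = 595 − 25 = 570, so d = 285 px.

285 px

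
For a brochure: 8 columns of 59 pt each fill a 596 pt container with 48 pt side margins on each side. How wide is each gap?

Content width = 596 − 2·48 = 500 pt.
8 columns take 8·59 = 472 pt; remaining 28 splits into 7 gaps.
g = 28 / 7 = 4 pt.

4 pt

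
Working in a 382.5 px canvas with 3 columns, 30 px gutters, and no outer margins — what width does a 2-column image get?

245 px

3c + 2·30 = 382.5 → 3c = 322.5 → c = 107.5 px.
2 columns plus 1 gutter: 215 + 30 = 245 px.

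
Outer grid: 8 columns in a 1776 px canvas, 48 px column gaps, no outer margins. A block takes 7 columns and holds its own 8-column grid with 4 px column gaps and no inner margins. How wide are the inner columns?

1776 − 7·48 = 1440; ÷8 gives c = 180 px.
7-column span = 7·180 + 6·48 = 1548 px.
8d + 7·4 = 1548 → 8d = 1520 → d = 190 px.

190 px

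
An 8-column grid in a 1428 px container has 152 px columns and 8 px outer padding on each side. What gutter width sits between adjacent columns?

28 px

Inside the margins: 1428 − 16 = 1412 px.
Columns use 1216 px, leaving 196 px across 7 gutters = 28 px each.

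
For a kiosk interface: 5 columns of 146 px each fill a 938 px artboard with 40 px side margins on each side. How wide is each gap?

32 px

Subtract both margins: 938 − 2·40 = 858 px.
Columns use 730 px, leaving 128 px across 4 gaps = 32 px each.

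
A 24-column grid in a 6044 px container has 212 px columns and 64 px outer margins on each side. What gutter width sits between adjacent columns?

Take off 128 px of margins, leaving 5916 px.
Columns use 5088 px, leaving 828 px across 23 gutters = 36 px each.

36 px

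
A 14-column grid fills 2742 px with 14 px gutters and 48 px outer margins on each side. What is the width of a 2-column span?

Subtract both margins: 2742 − 2·48 = 2646 px.
Subtracting 13 gutters of 14 leaves 2464 for 14 columns, so c = 176 px.
Span of 2: 2·176 + 1·14 = 352 + 14 = 366 px.

366 px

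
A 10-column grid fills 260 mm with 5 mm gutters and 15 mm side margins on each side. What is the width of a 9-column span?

206.5 mm

Subtract both margins: 260 − 2·15 = 230 mm.
10c + 9·5 = 230 → 10c = 185 → c = 18.5 mm.
Span of 9: 9·18.5 + 8·5 = 166.5 + 40 = 206.5 mm.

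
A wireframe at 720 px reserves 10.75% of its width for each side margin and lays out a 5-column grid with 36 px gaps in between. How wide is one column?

Each margin = 10.75% of 720 = 77.4 px; content = 720 − 2·77.4 = 565.2 px.
Subtracting 4 gaps of 36 leaves 421.2 for 5 columns, so c = 84.24 px.

84.24 px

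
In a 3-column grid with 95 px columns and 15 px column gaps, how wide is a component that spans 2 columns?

205 px

2-column span = 2·95 + 1·15 = 205 px.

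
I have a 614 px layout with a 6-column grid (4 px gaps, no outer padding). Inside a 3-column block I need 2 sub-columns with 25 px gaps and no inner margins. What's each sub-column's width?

140 px

Subtracting 5 gaps of 4 leaves 594 for 6 columns, so c = 99 px.
Span of 3: 3·99 + 2·4 = 297 + 8 = 305 px.
Subtracting 1 gap of 25 leaves 280 for 2 columns, so d = 140 px.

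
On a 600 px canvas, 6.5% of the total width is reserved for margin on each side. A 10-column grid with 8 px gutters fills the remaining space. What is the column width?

Each margin = 6.5% of 600 = 39 px; content = 600 − 2·39 = 522 px.
Subtracting 9 gutters of 8 leaves 450 for 10 columns, so c = 45 px.

45 px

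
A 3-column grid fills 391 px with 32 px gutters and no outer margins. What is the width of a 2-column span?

250 px

Subtracting 2 gutters of 32 leaves 327 for 3 columns, so c = 109 px.
Span of 2: 2·109 + 1·32 = 218 + 32 = 250 px.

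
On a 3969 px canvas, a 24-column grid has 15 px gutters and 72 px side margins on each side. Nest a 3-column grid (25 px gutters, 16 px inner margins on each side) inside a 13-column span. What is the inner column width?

Inside the margins: 3969 − 144 = 3825 px.
24 columns + 23 gutters: 24c + 23·15 = 3825.
24c = 3825 − 345 = 3480, so c = 145 px.
13-column span = 13·145 + 12·15 = 2065 px.
Inner content = 2065 − 2·16 = 2033 px.
2033 − 2·25 = 1983; ÷3 gives d = 661 px.

661 px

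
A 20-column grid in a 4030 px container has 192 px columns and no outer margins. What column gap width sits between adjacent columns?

20·192 + 19g = 4030 → 19g = 190 → g = 10 px.

10 px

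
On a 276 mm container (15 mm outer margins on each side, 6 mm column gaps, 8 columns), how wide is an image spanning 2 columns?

Take off 30 mm of margins, leaving 246 mm.
8 columns + 7 column gaps: 8c + 7·6 = 246.
8c = 246 − 42 = 204, so c = 25.5 mm.
Span of 2: 2·25.5 + 1·6 = 51 + 6 = 57 mm.

57 mm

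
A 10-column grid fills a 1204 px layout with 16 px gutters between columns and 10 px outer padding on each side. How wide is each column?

104 px

Inside the margins: 1204 − 20 = 1184 px.
1184 − 9·16 = 1040; ÷10 gives c = 104 px.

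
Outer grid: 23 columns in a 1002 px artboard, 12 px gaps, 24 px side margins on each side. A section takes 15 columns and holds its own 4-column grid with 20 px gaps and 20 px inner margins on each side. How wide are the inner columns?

129.5 px

Subtract both margins: 1002 − 2·24 = 954 px.
954 − 22·12 = 690; ÷23 gives c = 30 px.
15 columns plus 14 gaps: 450 + 168 = 618 px.
Inner content = 618 − 2·20 = 578 px.
Subtracting 3 gaps of 20 leaves 518 for 4 columns, so d = 129.5 px.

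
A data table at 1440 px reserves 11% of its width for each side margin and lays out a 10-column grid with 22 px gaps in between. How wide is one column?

92.52 px

Each margin = 11% of 1440 = 158.4 px; content = 1440 − 2·158.4 = 1123.2 px.
Subtracting 9 gaps of 22 leaves 925.2 for 10 columns, so c = 92.52 px.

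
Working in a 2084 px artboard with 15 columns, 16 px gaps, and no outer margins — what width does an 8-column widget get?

1104 px

15 columns + 14 gaps: 15c + 14·16 = 2084.
15c = 2084 − 224 = 1860, so c = 124 px.
Span of 8: 8·124 + 7·16 = 992 + 112 = 1104 px.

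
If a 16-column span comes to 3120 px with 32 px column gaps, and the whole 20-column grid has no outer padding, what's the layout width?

16c + 15·32 = 3120 → 16c = 2640 → c = 165 px.
Total width: 20·165 + 19·32 = 3908 px.

3908 px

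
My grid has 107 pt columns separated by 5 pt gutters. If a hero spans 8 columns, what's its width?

891 pt

8 columns plus 7 gutters: 856 + 35 = 891 pt.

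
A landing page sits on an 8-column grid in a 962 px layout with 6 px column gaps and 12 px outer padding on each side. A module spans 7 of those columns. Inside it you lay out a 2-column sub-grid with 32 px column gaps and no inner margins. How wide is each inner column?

394 px

Subtract both margins: 962 − 2·12 = 938 px.
8c + 7·6 = 938 → 8c = 896 → c = 112 px.
Span of 7: 7·112 + 6·6 = 784 + 36 = 820 px.
Subtracting 1 column gap of 32 leaves 788 for 2 columns, so d = 394 px.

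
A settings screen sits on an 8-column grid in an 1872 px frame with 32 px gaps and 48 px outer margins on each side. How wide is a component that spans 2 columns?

Subtract both margins: 1872 − 2·48 = 1776 px.
8c + 7·32 = 1776 → 8c = 1552 → c = 194 px.
2 columns plus 1 gap: 388 + 32 = 420 px.

420 px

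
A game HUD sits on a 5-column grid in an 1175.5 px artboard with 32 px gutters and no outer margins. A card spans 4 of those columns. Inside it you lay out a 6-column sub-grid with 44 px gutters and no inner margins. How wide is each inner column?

1175.5 − 4·32 = 1047.5; ÷5 gives c = 209.5 px.
Span of 4: 4·209.5 + 3·32 = 838 + 96 = 934 px.
6 columns + 5 gutters: 6d + 5·44 = 934.
6d = 934 − 220 = 714, so d = 119 px.

119 px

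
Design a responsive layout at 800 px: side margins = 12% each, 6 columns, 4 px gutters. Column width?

Margins: 12% × 800 = 96 px each, so content = 800 − 192 = 608 px.
608 − 5·4 = 588; ÷6 gives c = 98 px.

98 px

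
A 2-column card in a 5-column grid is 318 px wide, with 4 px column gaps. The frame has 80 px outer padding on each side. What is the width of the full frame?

961 px

318 − 1·4 = 314; ÷2 gives c = 157 px.
Adding margins, columns and gutters: 160 + 785 + 16 = 961 px.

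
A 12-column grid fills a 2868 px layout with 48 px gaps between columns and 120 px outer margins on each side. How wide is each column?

Inside the margins: 2868 − 240 = 2628 px.
12 columns + 11 gaps: 12c + 11·48 = 2628.
12c = 2628 − 528 = 2100, so c = 175 px.

175 px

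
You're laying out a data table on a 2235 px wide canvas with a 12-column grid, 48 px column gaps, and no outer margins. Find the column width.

12c + 11·48 = 2235 → 12c = 1707 → c = 142.25 px.

142.25 px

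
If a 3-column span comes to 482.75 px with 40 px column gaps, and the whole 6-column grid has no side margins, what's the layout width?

1005.5 px

Subtracting 2 column gaps of 40 leaves 402.75 for 3 columns, so c = 134.25 px.
Total width: 6·134.25 + 5·40 = 1005.5 px.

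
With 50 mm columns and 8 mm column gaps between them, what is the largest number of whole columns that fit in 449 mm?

Each extra column adds 50 + 8 = 58 mm.
(449 + 8) / 58 = 7.88, so 7 columns fit.

7 columns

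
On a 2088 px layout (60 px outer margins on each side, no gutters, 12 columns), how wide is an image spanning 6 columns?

Content width = 2088 − 2·60 = 1968 px.
12c = 1968 → c = 164 px.
With no gutters, 6 columns span 6·164 = 984 px.

984 px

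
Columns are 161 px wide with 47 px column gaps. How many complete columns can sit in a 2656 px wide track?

Each extra column adds 161 + 47 = 208 px.
(2656 + 47) / 208 = 13.00, so 12 columns fit.

12 columns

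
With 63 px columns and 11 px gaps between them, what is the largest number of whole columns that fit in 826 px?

11 columns

Each extra column adds 63 + 11 = 74 px.
(826 + 11) / 74 = 11.31, so 11 columns fit.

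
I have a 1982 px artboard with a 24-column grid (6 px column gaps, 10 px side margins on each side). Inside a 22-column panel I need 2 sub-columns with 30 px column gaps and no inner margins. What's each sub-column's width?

Take off 20 px of margins, leaving 1962 px.
Subtracting 23 column gaps of 6 leaves 1824 for 24 columns, so c = 76 px.
Span of 22: 22·76 + 21·6 = 1672 + 126 = 1798 px.
2d + 1·30 = 1798 → 2d = 1768 → d = 884 px.

884 px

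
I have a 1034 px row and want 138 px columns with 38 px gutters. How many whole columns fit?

6 columns

Each extra column adds 138 + 38 = 176 px.
(1034 + 38) / 176 = 6.09, so 6 columns fit.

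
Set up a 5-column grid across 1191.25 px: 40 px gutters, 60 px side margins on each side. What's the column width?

Take off 120 px of margins, leaving 1071.25 px.
5 columns + 4 gutters: 5c + 4·40 = 1071.25.
5c = 1071.25 − 160 = 911.25, so c = 182.25 px.

182.25 px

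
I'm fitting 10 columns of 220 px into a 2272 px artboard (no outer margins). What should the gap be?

Columns use 2200 px, leaving 72 px across 9 gaps = 8 px each.

8 px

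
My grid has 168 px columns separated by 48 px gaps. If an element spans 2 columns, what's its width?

384 px

Span of 2: 2·168 + 1·48 = 336 + 48 = 384 px.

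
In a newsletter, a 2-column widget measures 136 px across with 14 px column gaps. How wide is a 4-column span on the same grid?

286 px

2 columns + 1 column gap: 2c + 1·14 = 136.
2c = 136 − 14 = 122, so c = 61 px.
4-column span = 4·61 + 3·14 = 286 px.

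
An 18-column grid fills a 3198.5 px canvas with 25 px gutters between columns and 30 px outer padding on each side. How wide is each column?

150.75 px

Content width = 3198.5 − 2·30 = 3138.5 px.
3138.5 − 17·25 = 2713.5; ÷18 gives c = 150.75 px.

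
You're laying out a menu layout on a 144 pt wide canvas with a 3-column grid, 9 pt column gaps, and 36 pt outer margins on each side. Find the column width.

Inside the margins: 144 − 72 = 72 pt.
72 − 2·9 = 54; ÷3 gives c = 18 pt.

18 pt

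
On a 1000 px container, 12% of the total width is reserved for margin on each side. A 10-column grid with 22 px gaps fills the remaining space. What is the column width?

Margins: 12% × 1000 = 120 px each, so content = 1000 − 240 = 760 px.
10c + 9·22 = 760 → 10c = 562 → c = 56.2 px.

56.2 px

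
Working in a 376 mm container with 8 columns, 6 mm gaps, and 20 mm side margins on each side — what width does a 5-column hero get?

207.75 mm

Take off 40 mm of margins, leaving 336 mm.
Subtracting 7 gaps of 6 leaves 294 for 8 columns, so c = 36.75 mm.
5 columns plus 4 gaps: 183.75 + 24 = 207.75 mm.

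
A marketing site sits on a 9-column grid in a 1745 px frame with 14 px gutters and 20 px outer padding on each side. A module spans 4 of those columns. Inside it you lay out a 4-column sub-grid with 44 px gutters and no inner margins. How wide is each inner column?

154.5 px

Inside the margins: 1745 − 40 = 1705 px.
Subtracting 8 gutters of 14 leaves 1593 for 9 columns, so c = 177 px.
4 columns plus 3 gutters: 708 + 42 = 750 px.
Subtracting 3 gutters of 44 leaves 618 for 4 columns, so d = 154.5 px.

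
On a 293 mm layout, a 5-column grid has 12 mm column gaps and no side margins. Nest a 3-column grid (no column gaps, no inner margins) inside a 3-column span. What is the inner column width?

57 mm

293 − 4·12 = 245; ÷5 gives c = 49 mm.
3-column span = 3·49 + 2·12 = 171 mm.
With no column gaps, each column is 171/3 = 57 mm.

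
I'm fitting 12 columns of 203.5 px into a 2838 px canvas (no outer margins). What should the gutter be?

36 px

12 columns take 12·203.5 = 2442 px; remaining 396 splits into 11 gutters.
g = 396 / 11 = 36 px.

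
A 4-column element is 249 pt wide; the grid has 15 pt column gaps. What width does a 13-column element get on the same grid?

843 pt

Subtracting 3 column gaps of 15 leaves 204 for 4 columns, so c = 51 pt.
13-column span = 13·51 + 12·15 = 843 pt.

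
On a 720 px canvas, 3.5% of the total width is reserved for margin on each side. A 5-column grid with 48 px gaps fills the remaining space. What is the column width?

95.52 px

720 × (1 − 2·3.5%) = 720 × 93% = 669.6 px for the columns.
5 columns + 4 gaps: 5c + 4·48 = 669.6.
5c = 669.6 − 192 = 477.6, so c = 95.52 px.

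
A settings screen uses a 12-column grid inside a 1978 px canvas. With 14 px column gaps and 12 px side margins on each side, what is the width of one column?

Inside the margins: 1978 − 24 = 1954 px.
12 columns + 11 column gaps: 12c + 11·14 = 1954.
12c = 1954 − 154 = 1800, so c = 150 px.

150 px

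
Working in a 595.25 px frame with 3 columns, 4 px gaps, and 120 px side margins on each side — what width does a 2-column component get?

Subtract both margins: 595.25 − 2·120 = 355.25 px.
3 columns + 2 gaps: 3c + 2·4 = 355.25.
3c = 355.25 − 8 = 347.25, so c = 115.75 px.
Span of 2: 2·115.75 + 1·4 = 231.5 + 4 = 235.5 px.

235.5 px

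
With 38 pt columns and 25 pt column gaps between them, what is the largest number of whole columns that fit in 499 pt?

8 columns: 8·38 + 7·25 = 479 pt ≤ 499.
9 columns: 542 pt > 499. So 8.

8 columns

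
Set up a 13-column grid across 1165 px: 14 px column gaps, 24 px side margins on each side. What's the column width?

73 px

Content width = 1165 − 2·24 = 1117 px.
Subtracting 12 column gaps of 14 leaves 949 for 13 columns, so c = 73 px.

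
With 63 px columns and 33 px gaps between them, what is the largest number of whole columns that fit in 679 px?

Each extra column adds 63 + 33 = 96 px.
(679 + 33) / 96 = 7.42, so 7 columns fit.

7 columns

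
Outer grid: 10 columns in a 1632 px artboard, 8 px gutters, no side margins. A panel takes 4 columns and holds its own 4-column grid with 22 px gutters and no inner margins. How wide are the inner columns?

145.5 px

10c + 9·8 = 1632 → 10c = 1560 → c = 156 px.
4 columns plus 3 gutters: 624 + 24 = 648 px.
4 columns + 3 gutters: 4d + 3·22 = 648.
4d = 648 − 66 = 582, so d = 145.5 px.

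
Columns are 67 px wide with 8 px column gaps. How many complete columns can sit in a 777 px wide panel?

10 columns

k columns need k·67 + (k−1)·8 = k·75 − 8.
k·75 − 8 ≤ 777 → k ≤ 785 / 75 ≈ 10.47, so k = 10.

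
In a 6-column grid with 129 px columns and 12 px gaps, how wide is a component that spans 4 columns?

552 px

4-column span = 4·129 + 3·12 = 552 px.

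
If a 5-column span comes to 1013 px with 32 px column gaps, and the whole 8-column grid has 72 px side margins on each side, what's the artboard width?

Subtracting 4 column gaps of 32 leaves 885 for 5 columns, so c = 177 px.
Adding margins, columns and gutters: 144 + 1416 + 224 = 1784 px.

1784 px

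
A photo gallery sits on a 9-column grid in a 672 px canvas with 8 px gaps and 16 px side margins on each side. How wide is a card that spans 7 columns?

496 px

Content width = 672 − 2·16 = 640 px.
9c + 8·8 = 640 → 9c = 576 → c = 64 px.
7-column span = 7·64 + 6·8 = 496 px.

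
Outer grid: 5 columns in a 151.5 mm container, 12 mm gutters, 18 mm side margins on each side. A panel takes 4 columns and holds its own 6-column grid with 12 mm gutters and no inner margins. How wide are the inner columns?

Take off 36 mm of margins, leaving 115.5 mm.
Subtracting 4 gutters of 12 leaves 67.5 for 5 columns, so c = 13.5 mm.
4 columns plus 3 gutters: 54 + 36 = 90 mm.
6d + 5·12 = 90 → 6d = 30 → d = 5 mm.

5 mm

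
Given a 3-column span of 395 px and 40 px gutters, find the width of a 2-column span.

Subtracting 2 gutters of 40 leaves 315 for 3 columns, so c = 105 px.
2 columns plus 1 gutter: 210 + 40 = 250 px.

250 px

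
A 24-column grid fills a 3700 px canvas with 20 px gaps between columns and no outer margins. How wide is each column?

3700 − 23·20 = 3240; ÷24 gives c = 135 px.

135 px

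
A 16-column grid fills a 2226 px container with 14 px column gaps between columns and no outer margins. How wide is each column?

Subtracting 15 column gaps of 14 leaves 2016 for 16 columns, so c = 126 px.

126 px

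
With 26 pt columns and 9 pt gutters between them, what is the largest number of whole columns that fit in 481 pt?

14 columns

k columns need k·26 + (k−1)·9 = k·35 − 9.
k·35 − 9 ≤ 481 → k ≤ 490 / 35 ≈ 14.00, so k = 14.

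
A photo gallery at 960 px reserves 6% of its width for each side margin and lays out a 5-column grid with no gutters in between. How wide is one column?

Each margin = 6% of 960 = 57.6 px; content = 960 − 2·57.6 = 844.8 px.
With no gutters, each column is 844.8/5 = 168.96 px.

168.96 px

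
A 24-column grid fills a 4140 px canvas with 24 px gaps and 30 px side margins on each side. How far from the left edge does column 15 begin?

2424 px

Inside the margins: 4140 − 60 = 4080 px.
Subtracting 23 gaps of 24 leaves 3528 for 24 columns, so c = 147 px.
Each column+gutter stride is 171 px; 14 of them past the 30 px margin is 30 + 2394 = 2424 px.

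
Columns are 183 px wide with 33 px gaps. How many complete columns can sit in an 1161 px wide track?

5 columns

5 columns: 5·183 + 4·33 = 1047 px ≤ 1161.
6 columns: 1263 px > 1161. So 5.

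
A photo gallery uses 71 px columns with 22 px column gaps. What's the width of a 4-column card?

Span of 4: 4·71 + 3·22 = 284 + 66 = 350 px.

350 px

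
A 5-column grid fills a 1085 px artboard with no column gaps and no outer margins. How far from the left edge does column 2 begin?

217 px

5c = 1085 → c = 217 px.
No margin, so column 2 starts at 1·(column + gutter) = 1·217 = 217 px.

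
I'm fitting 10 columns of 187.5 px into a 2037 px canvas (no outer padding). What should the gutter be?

10 columns take 10·187.5 = 1875 px; remaining 162 splits into 9 gutters.
g = 162 / 9 = 18 px.

18 px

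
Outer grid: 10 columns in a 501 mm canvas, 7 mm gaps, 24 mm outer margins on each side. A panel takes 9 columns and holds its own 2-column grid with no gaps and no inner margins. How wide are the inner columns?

203.5 mm

Take off 48 mm of margins, leaving 453 mm.
Subtracting 9 gaps of 7 leaves 390 for 10 columns, so c = 39 mm.
Span of 9: 9·39 + 8·7 = 351 + 56 = 407 mm.
407 / 2 = 203.5 mm per column.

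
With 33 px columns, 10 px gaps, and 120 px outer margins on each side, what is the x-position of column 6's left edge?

335 px

Each column+gutter stride is 43 px; 5 of them past the 120 px margin is 120 + 215 = 335 px.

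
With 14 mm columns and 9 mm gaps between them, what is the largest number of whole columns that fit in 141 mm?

6 columns

k columns need k·14 + (k−1)·9 = k·23 − 9.
k·23 − 9 ≤ 141 → k ≤ 150 / 23 ≈ 6.52, so k = 6.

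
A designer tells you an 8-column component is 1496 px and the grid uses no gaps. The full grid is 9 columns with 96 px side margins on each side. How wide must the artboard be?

1875 px

1496 / 8 = 187 px per column.
Total width: 2·96 + 9·187 = 1875 px.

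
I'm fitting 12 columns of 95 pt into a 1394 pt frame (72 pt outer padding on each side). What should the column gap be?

10 pt

Inside the margins: 1394 − 144 = 1250 pt.
12 columns take 12·95 = 1140 pt; remaining 110 splits into 11 column gaps.
g = 110 / 11 = 10 pt.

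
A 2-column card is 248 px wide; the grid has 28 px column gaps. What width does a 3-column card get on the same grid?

Subtracting 1 column gap of 28 leaves 220 for 2 columns, so c = 110 px.
3 columns plus 2 column gaps: 330 + 56 = 386 px.

386 px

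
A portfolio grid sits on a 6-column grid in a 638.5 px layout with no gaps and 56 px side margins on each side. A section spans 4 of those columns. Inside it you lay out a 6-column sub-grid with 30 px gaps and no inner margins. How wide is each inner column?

Take off 112 px of margins, leaving 526.5 px.
526.5 / 6 = 87.75 px per column.
4-column span = 4·87.75 = 351 px.
Subtracting 5 gaps of 30 leaves 201 for 6 columns, so d = 33.5 px.

33.5 px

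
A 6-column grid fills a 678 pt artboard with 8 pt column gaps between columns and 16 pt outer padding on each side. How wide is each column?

101 pt

Content width = 678 − 2·16 = 646 pt.
6 columns + 5 column gaps: 6c + 5·8 = 646.
6c = 646 − 40 = 606, so c = 101 pt.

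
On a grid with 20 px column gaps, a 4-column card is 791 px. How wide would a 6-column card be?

1196.5 px

4c + 3·20 = 791 → 4c = 731 → c = 182.75 px.
6 columns plus 5 column gaps: 1096.5 + 100 = 1196.5 px.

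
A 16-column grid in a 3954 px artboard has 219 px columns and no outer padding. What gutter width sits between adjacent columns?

30 px

16 columns take 16·219 = 3504 px; remaining 450 splits into 15 gutters.
g = 450 / 15 = 30 px.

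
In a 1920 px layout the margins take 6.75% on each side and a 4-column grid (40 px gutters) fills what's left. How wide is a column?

385.2 px

Each margin = 6.75% of 1920 = 129.6 px; content = 1920 − 2·129.6 = 1660.8 px.
4 columns + 3 gutters: 4c + 3·40 = 1660.8.
4c = 1660.8 − 120 = 1540.8, so c = 385.2 px.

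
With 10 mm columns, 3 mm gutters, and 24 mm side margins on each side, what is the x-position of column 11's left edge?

Each column+gutter stride is 13 mm; 10 of them past the 24 mm margin is 24 + 130 = 154 mm.

154 mm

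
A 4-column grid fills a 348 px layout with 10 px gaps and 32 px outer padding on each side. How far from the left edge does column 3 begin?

Subtract both margins: 348 − 2·32 = 284 px.
4c + 3·10 = 284 → 4c = 254 → c = 63.5 px.
Column 3 starts at margin + 2·(column + gutter) = 32 + 2·73.5 = 179 px.

179 px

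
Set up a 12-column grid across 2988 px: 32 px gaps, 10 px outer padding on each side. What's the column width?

Take off 20 px of margins, leaving 2968 px.
12 columns + 11 gaps: 12c + 11·32 = 2968.
12c = 2968 − 352 = 2616, so c = 218 px.

218 px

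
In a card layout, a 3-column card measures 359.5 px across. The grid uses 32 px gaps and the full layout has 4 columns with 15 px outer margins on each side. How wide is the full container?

520 px

3c + 2·32 = 359.5 → 3c = 295.5 → c = 98.5 px.
Total width: 2·15 + 4·98.5 + 3·32 = 520 px.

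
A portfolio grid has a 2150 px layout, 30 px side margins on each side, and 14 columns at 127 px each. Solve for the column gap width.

24 px

Inside the margins: 2150 − 60 = 2090 px.
Columns use 1778 px, leaving 312 px across 13 column gaps = 24 px each.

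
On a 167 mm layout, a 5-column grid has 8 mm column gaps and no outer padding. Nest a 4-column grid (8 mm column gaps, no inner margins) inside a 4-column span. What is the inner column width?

27 mm

167 − 4·8 = 135; ÷5 gives c = 27 mm.
Span of 4: 4·27 + 3·8 = 108 + 24 = 132 mm.
Subtracting 3 column gaps of 8 leaves 108 for 4 columns, so d = 27 mm.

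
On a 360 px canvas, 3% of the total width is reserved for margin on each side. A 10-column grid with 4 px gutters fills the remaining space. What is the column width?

Margins: 3% × 360 = 10.8 px each, so content = 360 − 21.6 = 338.4 px.
10 columns + 9 gutters: 10c + 9·4 = 338.4.
10c = 338.4 − 36 = 302.4, so c = 30.24 px.

30.24 px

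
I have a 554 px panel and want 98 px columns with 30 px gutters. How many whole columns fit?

4 columns

k columns need k·98 + (k−1)·30 = k·128 − 30.
k·128 − 30 ≤ 554 → k ≤ 584 / 128 ≈ 4.56, so k = 4.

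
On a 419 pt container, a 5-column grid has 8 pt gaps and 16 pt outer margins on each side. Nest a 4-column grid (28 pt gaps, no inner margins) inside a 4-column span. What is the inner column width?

Take off 32 pt of margins, leaving 387 pt.
5 columns + 4 gaps: 5c + 4·8 = 387.
5c = 387 − 32 = 355, so c = 71 pt.
4-column span = 4·71 + 3·8 = 308 pt.
Subtracting 3 gaps of 28 leaves 224 for 4 columns, so d = 56 pt.

56 pt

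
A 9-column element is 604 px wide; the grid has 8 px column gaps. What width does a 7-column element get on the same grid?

468 px

9 columns + 8 column gaps: 9c + 8·8 = 604.
9c = 604 − 64 = 540, so c = 60 px.
Span of 7: 7·60 + 6·8 = 420 + 48 = 468 px.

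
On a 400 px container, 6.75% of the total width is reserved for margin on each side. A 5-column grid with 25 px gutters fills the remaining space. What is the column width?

49.2 px

Margins: 6.75% × 400 = 27 px each, so content = 400 − 54 = 346 px.
Subtracting 4 gutters of 25 leaves 246 for 5 columns, so c = 49.2 px.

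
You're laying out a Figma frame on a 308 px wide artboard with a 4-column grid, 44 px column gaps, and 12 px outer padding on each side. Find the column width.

38 px

Content width = 308 − 2·12 = 284 px.
Subtracting 3 column gaps of 44 leaves 152 for 4 columns, so c = 38 px.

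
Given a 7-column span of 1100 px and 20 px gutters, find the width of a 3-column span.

460 px

7 columns + 6 gutters: 7c + 6·20 = 1100.
7c = 1100 − 120 = 980, so c = 140 px.
3 columns plus 2 gutters: 420 + 40 = 460 px.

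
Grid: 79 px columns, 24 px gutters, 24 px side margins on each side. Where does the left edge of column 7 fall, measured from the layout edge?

642 px

Each column+gutter stride is 103 px; 6 of them past the 24 px margin is 24 + 618 = 642 px.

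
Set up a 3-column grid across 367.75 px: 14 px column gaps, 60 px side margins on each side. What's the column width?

73.25 px

Content width = 367.75 − 2·60 = 247.75 px.
3c + 2·14 = 247.75 → 3c = 219.75 → c = 73.25 px.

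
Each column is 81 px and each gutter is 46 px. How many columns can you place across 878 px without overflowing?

7 columns

7 columns: 7·81 + 6·46 = 843 px ≤ 878.
8 columns: 970 px > 878. So 7.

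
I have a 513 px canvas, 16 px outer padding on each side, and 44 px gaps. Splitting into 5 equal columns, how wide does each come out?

61 px

Subtract both margins: 513 − 2·16 = 481 px.
5c + 4·44 = 481 → 5c = 305 → c = 61 px.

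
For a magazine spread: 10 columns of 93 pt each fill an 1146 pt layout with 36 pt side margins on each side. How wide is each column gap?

16 pt

Take off 72 pt of margins, leaving 1074 pt.
10 columns take 10·93 = 930 pt; remaining 144 splits into 9 column gaps.
g = 144 / 9 = 16 pt.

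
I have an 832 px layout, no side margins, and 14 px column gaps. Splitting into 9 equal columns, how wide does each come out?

80 px

832 − 8·14 = 720; ÷9 gives c = 80 px.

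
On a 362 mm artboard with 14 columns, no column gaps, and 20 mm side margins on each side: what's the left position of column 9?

204 mm

Content = 362 − 2·20 = 322 mm.
322 / 14 = 23 mm per column.
Each column+gutter stride is 23 mm; 8 of them past the 20 mm margin is 20 + 184 = 204 mm.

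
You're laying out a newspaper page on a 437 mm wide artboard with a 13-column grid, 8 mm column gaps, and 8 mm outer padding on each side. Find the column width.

Content width = 437 − 2·8 = 421 mm.
Subtracting 12 column gaps of 8 leaves 325 for 13 columns, so c = 25 mm.

25 mm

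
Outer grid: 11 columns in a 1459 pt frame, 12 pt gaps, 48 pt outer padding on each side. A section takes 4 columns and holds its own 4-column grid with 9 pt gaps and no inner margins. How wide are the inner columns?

115.25 pt

Inside the margins: 1459 − 96 = 1363 pt.
11 columns + 10 gaps: 11c + 10·12 = 1363.
11c = 1363 − 120 = 1243, so c = 113 pt.
4-column span = 4·113 + 3·12 = 488 pt.
4d + 3·9 = 488 → 4d = 461 → d = 115.25 pt.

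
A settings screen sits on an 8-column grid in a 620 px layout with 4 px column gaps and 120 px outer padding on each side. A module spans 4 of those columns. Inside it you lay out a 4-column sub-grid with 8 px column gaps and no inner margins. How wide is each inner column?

Outer content = 620 − 2·120 = 380 px.
Subtracting 7 column gaps of 4 leaves 352 for 8 columns, so c = 44 px.
4 columns plus 3 column gaps: 176 + 12 = 188 px.
188 − 3·8 = 164; ÷4 gives d = 41 px.

41 px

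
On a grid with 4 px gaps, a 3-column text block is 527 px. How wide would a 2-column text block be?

350 px

527 − 2·4 = 519; ÷3 gives c = 173 px.
2 columns plus 1 gap: 346 + 4 = 350 px.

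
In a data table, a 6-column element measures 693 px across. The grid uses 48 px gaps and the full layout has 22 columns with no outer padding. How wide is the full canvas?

6 columns + 5 gaps: 6c + 5·48 = 693.
6c = 693 − 240 = 453, so c = 75.5 px.
Summing: 1661 + 1008 = 2669 px.

2669 px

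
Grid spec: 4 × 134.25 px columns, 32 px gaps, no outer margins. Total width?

633 px

Frame = 4·134.25 + 3·32 = 537 + 96 = 633 px.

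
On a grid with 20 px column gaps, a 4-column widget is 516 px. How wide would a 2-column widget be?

248 px

Subtracting 3 column gaps of 20 leaves 456 for 4 columns, so c = 114 px.
2 columns plus 1 column gap: 228 + 20 = 248 px.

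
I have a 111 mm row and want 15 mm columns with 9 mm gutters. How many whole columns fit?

k columns need k·15 + (k−1)·9 = k·24 − 9.
k·24 − 9 ≤ 111 → k ≤ 120 / 24 ≈ 5.00, so k = 5.

5 columns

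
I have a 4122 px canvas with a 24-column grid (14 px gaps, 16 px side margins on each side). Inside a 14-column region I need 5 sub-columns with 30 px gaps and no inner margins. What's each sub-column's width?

452 px

Take off 32 px of margins, leaving 4090 px.
4090 − 23·14 = 3768; ÷24 gives c = 157 px.
14-column span = 14·157 + 13·14 = 2380 px.
5 columns + 4 gaps: 5d + 4·30 = 2380.
5d = 2380 − 120 = 2260, so d = 452 px.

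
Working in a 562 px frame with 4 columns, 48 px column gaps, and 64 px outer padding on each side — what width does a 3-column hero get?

313.5 px

Content width = 562 − 2·64 = 434 px.
434 − 3·48 = 290; ÷4 gives c = 72.5 px.
Span of 3: 3·72.5 + 2·48 = 217.5 + 96 = 313.5 px.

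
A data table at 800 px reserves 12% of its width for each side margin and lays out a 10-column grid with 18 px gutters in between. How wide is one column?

44.6 px

Each margin = 12% of 800 = 96 px; content = 800 − 2·96 = 608 px.
Subtracting 9 gutters of 18 leaves 446 for 10 columns, so c = 44.6 px.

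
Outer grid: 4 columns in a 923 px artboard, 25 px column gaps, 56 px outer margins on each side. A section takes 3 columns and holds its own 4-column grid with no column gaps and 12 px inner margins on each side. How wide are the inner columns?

144.5 px

Inside the margins: 923 − 112 = 811 px.
Subtracting 3 column gaps of 25 leaves 736 for 4 columns, so c = 184 px.
3-column span = 3·184 + 2·25 = 602 px.
Inner content = 602 − 2·12 = 578 px.
With no column gaps, each column is 578/4 = 144.5 px.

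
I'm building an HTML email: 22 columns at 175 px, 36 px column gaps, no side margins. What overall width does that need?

Total width: 22·175 + 21·36 = 4606 px.

4606 px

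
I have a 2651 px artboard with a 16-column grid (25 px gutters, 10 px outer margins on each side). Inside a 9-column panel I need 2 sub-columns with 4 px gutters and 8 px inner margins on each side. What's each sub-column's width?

Take off 20 px of margins, leaving 2631 px.
Subtracting 15 gutters of 25 leaves 2256 for 16 columns, so c = 141 px.
9-column span = 9·141 + 8·25 = 1469 px.
Inner content = 1469 − 2·8 = 1453 px.
1453 − 1·4 = 1449; ÷2 gives d = 724.5 px.

724.5 px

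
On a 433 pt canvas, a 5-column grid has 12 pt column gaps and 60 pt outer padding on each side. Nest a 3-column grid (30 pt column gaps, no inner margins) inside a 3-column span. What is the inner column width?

Take off 120 pt of margins, leaving 313 pt.
5c + 4·12 = 313 → 5c = 265 → c = 53 pt.
3 columns plus 2 column gaps: 159 + 24 = 183 pt.
Subtracting 2 column gaps of 30 leaves 123 for 3 columns, so d = 41 pt.

41 pt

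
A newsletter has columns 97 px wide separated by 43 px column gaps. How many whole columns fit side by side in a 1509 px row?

11 columns

Each extra column adds 97 + 43 = 140 px.
(1509 + 43) / 140 = 11.09, so 11 columns fit.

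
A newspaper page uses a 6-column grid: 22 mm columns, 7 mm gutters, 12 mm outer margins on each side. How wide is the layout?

Adding margins, columns and gutters: 24 + 132 + 35 = 191 mm.

191 mm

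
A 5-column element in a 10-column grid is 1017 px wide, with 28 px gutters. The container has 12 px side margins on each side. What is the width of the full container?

2086 px

5 columns + 4 gutters: 5c + 4·28 = 1017.
5c = 1017 − 112 = 905, so c = 181 px.
Total width: 2·12 + 10·181 + 9·28 = 2086 px.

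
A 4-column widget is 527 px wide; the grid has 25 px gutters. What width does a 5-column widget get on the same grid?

665 px

4 columns + 3 gutters: 4c + 3·25 = 527.
4c = 527 − 75 = 452, so c = 113 px.
5 columns plus 4 gutters: 565 + 100 = 665 px.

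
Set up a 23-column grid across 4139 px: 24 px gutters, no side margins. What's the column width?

4139 − 22·24 = 3611; ÷23 gives c = 157 px.

157 px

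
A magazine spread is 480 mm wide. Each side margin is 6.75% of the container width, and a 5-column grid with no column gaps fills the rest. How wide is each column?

480 × (1 − 2·6.75%) = 480 × 86.5% = 415.2 mm for the columns.
With no column gaps, each column is 415.2/5 = 83.04 mm.

83.04 mm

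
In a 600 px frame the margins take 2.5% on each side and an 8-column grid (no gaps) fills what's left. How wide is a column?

Margins: 2.5% × 600 = 15 px each, so content = 600 − 30 = 570 px.
With no gaps, each column is 570/8 = 71.25 px.

71.25 px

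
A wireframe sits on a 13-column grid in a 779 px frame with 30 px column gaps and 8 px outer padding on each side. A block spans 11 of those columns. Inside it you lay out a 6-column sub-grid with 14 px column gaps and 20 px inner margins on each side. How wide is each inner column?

Take off 16 px of margins, leaving 763 px.
13 columns + 12 column gaps: 13c + 12·30 = 763.
13c = 763 − 360 = 403, so c = 31 px.
11-column span = 11·31 + 10·30 = 641 px.
Inner content = 641 − 2·20 = 601 px.
601 − 5·14 = 531; ÷6 gives d = 88.5 px.

88.5 px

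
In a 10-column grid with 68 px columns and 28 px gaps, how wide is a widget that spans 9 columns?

836 px

9-column span = 9·68 + 8·28 = 836 px.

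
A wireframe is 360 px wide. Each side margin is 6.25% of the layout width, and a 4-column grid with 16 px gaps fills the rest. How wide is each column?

Margins: 6.25% × 360 = 22.5 px each, so content = 360 − 45 = 315 px.
315 − 3·16 = 267; ÷4 gives c = 66.75 px.

66.75 px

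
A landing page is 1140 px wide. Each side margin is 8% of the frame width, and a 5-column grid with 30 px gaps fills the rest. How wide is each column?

167.52 px

1140 × (1 − 2·8%) = 1140 × 84% = 957.6 px for the columns.
5 columns + 4 gaps: 5c + 4·30 = 957.6.
5c = 957.6 − 120 = 837.6, so c = 167.52 px.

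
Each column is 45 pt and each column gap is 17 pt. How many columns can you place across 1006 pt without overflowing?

16 columns

16 columns: 16·45 + 15·17 = 975 pt ≤ 1006.
17 columns: 1037 pt > 1006. So 16.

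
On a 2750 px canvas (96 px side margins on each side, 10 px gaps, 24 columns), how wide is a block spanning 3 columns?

311 px

Subtract both margins: 2750 − 2·96 = 2558 px.
24c + 23·10 = 2558 → 24c = 2328 → c = 97 px.
3-column span = 3·97 + 2·10 = 311 px.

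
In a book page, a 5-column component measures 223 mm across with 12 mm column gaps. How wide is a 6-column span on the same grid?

223 − 4·12 = 175; ÷5 gives c = 35 mm.
6-column span = 6·35 + 5·12 = 270 mm.

270 mm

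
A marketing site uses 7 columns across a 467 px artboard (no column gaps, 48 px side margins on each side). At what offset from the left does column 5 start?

260 px

Subtract both margins: 467 − 2·48 = 371 px.
7c = 371 → c = 53 px.
Before column 5: the margin + 4 columns + 4 column gaps.
Offset = 48 + 4·(53 + 0) = 48 + 212 = 260 px.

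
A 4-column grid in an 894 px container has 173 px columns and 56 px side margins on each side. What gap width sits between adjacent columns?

30 px

Subtract both margins: 894 − 2·56 = 782 px.
Columns use 692 px, leaving 90 px across 3 gaps = 30 px each.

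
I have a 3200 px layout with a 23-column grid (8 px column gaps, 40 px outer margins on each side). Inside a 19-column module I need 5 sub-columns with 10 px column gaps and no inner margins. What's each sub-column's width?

Take off 80 px of margins, leaving 3120 px.
Subtracting 22 column gaps of 8 leaves 2944 for 23 columns, so c = 128 px.
19 columns plus 18 column gaps: 2432 + 144 = 2576 px.
Subtracting 4 column gaps of 10 leaves 2536 for 5 columns, so d = 507.2 px.

507.2 px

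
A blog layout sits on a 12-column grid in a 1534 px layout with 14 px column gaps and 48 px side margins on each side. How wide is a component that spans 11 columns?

1317 px

Content width = 1534 − 2·48 = 1438 px.
Subtracting 11 column gaps of 14 leaves 1284 for 12 columns, so c = 107 px.
11 columns plus 10 column gaps: 1177 + 140 = 1317 px.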